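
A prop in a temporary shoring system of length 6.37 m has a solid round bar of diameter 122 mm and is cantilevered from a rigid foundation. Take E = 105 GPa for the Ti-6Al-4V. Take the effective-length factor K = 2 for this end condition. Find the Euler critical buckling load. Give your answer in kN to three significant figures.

P_cr ≈ 69.4 kN

I = πd⁴/64 = π×122⁴/64 = 1.087×10^7 mm⁴
I = 1.087×10^7 mm⁴ = 1.087×10^-5 m⁴
Effective length L_e = K·L = 2 × 6.37 = 12.74 m
P_cr = π²EI / L_e² = π² × 105×10⁹ × 1.087×10^-5 / 12.74² = 6.943×10^4 N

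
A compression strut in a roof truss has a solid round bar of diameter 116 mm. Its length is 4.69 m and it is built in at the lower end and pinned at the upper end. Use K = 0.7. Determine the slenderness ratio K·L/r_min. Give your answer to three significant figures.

λ ≈ 113

I = πd⁴/64 = π×116⁴/64 = 8.888×10^6 mm⁴
A = 1.057×10^4 mm²;  r_min = √(I/A) = √(8.888×10^6/1.057×10^4) = 29.00 mm
L_e = K·L = 0.7 × 4.69 m = 3.283 m = 3283.0 mm
λ = L_e / r_min = 3283.0 / 29.00 = 113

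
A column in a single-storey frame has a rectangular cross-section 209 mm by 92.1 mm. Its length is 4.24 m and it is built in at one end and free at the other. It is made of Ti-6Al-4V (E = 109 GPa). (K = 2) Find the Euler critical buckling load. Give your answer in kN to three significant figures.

Buckling occurs about the weak axis: I_min = h·b³/12 with b = 92.1 mm (the shorter side).
I_min = 209×92.1³/12 = 1.361×10^7 mm⁴
I = 1.361×10^7 mm⁴ = 1.361×10^-5 m⁴
Effective length L_e = K·L = 2 × 4.24 = 8.480 m
P_cr = π²EI / L_e² = π² × 109×10⁹ × 1.361×10^-5 / 8.480² = 2.036×10^5 N

P_cr ≈ 204 kN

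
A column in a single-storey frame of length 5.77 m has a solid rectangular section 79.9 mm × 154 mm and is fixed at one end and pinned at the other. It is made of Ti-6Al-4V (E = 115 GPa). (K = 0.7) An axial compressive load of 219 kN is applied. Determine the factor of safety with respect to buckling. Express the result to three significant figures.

n ≈ 2.08

Buckling occurs about the weak axis: I_min = h·b³/12 with b = 79.9 mm (the shorter side).
I_min = 154×79.9³/12 = 6.546×10^6 mm⁴
I = 6.546×10^6 mm⁴ = 6.546×10^-6 m⁴
Effective length L_e = K·L = 0.7 × 5.77 = 4.039 m
P_cr = π²EI / L_e² = π² × 115×10⁹ × 6.546×10^-6 / 4.039² = 4.554×10^5 N
Factor of safety n = P_cr / P = 455.44 / 219 = 2.08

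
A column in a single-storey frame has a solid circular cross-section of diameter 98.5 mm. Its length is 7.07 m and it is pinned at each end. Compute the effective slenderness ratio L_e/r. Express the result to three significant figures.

I = πd⁴/64 = π×98.5⁴/64 = 4.621×10^6 mm⁴
A = 7.620×10^3 mm²;  r_min = √(I/A) = √(4.621×10^6/7.620×10^3) = 24.62 mm
L_e = K·L = 1 × 7.07 m = 7.070 m = 7070.0 mm
λ = L_e / r_min = 7070.0 / 24.62 = 287

λ ≈ 287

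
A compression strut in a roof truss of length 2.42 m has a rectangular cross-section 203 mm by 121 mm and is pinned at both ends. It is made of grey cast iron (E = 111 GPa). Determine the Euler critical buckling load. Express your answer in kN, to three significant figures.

P_cr ≈ 5610 kN

Buckling occurs about the weak axis: I_min = h·b³/12 with b = 121 mm (the shorter side).
I_min = 203×121³/12 = 2.997×10^7 mm⁴
I = 2.997×10^7 mm⁴ = 2.997×10^-5 m⁴
Effective length L_e = K·L = 1 × 2.42 = 2.420 m
P_cr = π²EI / L_e² = π² × 111×10⁹ × 2.997×10^-5 / 2.420² = 5.606×10^6 N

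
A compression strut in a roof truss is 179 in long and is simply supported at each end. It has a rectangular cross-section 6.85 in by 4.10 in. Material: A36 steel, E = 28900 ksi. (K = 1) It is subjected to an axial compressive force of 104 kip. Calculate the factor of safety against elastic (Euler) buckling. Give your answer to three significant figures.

Buckling occurs about the weak axis: I_min = h·b³/12 with b = 4.10 in (the shorter side).
I_min = 6.85×4.10³/12 = 39.34 in⁴
Effective length L_e = K·L = 1 × 179 = 179.0 in
P_cr = π²EI / L_e² = π² × 28900×10³ × 39.34 / 179.0² = 3.502×10^5 lb
Factor of safety n = P_cr / P = 350.23 / 104 = 3.37

n ≈ 3.37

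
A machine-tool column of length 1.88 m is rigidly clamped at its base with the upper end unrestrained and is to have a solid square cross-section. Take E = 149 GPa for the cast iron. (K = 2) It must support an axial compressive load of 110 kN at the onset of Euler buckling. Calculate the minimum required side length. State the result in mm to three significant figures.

a ≈ 59.7 mm

L_e = K·L = 2 × 1.88 = 3.760 m
Required I = P_cr·L_e²/(π²E) = 1.100×10^5 × 3.760² / (π² × 1.49×10^11) = 1.058×10^-6 m⁴
I_req = 1.058×10^6 mm⁴
Solid square: I = a⁴/12  ⇒  a = (12I)^(1/4) = (12×1.058×10^6)^(1/4) = 59.7 mm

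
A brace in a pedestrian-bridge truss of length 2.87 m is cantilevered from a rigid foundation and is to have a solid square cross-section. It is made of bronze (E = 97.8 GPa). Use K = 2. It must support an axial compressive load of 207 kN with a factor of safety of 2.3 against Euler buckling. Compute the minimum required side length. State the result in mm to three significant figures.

Required P_cr = n·P = 2.3 × 207 = 476.1 kN
L_e = K·L = 2 × 2.87 = 5.740 m
Required I = P_cr·L_e²/(π²E) = 4.761×10^5 × 5.740² / (π² × 9.78×10^10) = 1.625×10^-5 m⁴
I_req = 1.625×10^7 mm⁴
Solid square: I = a⁴/12  ⇒  a = (12I)^(1/4) = (12×1.625×10^7)^(1/4) = 118 mm

a ≈ 118 mm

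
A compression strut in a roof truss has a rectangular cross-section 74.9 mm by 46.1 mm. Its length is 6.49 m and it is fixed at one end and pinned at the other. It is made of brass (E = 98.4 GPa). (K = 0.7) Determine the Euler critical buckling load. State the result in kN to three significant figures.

P_cr ≈ 28.8 kN

Buckling occurs about the weak axis: I_min = h·b³/12 with b = 46.1 mm (the shorter side).
I_min = 74.9×46.1³/12 = 6.115×10^5 mm⁴
I = 6.115×10^5 mm⁴ = 6.115×10^-7 m⁴
Effective length L_e = K·L = 0.7 × 6.49 = 4.543 m
P_cr = π²EI / L_e² = π² × 98.4×10⁹ × 6.115×10^-7 / 4.543² = 2.877×10^4 N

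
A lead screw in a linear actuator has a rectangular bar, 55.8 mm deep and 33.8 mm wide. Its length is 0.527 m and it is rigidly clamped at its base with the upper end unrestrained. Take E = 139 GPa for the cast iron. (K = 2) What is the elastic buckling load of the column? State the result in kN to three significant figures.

Buckling occurs about the weak axis: I_min = h·b³/12 with b = 33.8 mm (the shorter side).
I_min = 55.8×33.8³/12 = 1.796×10^5 mm⁴
I = 1.796×10^5 mm⁴ = 1.796×10^-7 m⁴
Effective length L_e = K·L = 2 × 0.527 = 1.054 m
P_cr = π²EI / L_e² = π² × 139×10⁹ × 1.796×10^-7 / 1.054² = 2.217×10^5 N

P_cr ≈ 222 kN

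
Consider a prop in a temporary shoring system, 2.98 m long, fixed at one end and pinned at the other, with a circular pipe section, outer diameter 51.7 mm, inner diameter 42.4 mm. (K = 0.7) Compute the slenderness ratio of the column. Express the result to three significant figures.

λ ≈ 125

d_o = 51.7 mm, d_i = 42.4 mm
I = π(d_o⁴ − d_i⁴)/64 = π(51.7⁴ − 42.40⁴)/64 = 1.920×10^5 mm⁴
A = 687.3 mm²;  r_min = √(I/A) = √(1.920×10^5/687.3) = 16.72 mm
L_e = K·L = 0.7 × 2.98 m = 2.086 m = 2086.0 mm
λ = L_e / r_min = 2086.0 / 16.72 = 125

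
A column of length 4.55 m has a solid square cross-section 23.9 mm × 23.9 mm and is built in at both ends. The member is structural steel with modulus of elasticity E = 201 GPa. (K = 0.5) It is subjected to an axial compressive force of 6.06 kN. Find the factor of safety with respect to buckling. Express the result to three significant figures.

n ≈ 1.72

I = a⁴/12 = 23.9⁴/12 = 2.719×10^4 mm⁴
I = 2.719×10^4 mm⁴ = 2.719×10^-8 m⁴
Effective length L_e = K·L = 0.5 × 4.55 = 2.275 m
P_cr = π²EI / L_e² = π² × 201×10⁹ × 2.719×10^-8 / 2.275² = 1.042×10^4 N
Factor of safety n = P_cr / P = 10.422 / 6.06 = 1.72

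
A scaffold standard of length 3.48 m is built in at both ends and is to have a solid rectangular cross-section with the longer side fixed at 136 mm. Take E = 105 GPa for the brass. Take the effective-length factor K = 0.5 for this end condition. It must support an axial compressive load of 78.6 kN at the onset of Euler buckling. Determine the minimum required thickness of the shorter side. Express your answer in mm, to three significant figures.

L_e = K·L = 0.5 × 3.48 = 1.740 m
Required I = P_cr·L_e²/(π²E) = 7.860×10^4 × 1.740² / (π² × 1.05×10^11) = 2.296×10^-7 m⁴
I_req = 2.296×10^5 mm⁴
Rectangle, weak axis: I_min = h·b³/12 with h = 136 mm fixed  ⇒  b = (12I/h)^(1/3) = 27.3 mm

b ≈ 27.3 mm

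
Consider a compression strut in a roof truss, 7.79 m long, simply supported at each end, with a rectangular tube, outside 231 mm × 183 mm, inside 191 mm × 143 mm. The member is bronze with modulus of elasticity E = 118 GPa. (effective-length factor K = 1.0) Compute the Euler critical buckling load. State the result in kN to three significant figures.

P_cr ≈ 1370 kN

Weak-axis I_min = (h_o·b_o³ − h_i·b_i³)/12 with b_o = 183, b_i = 143.0 mm (shorter outer/inner sides).
I_min = (231×183³ − 191.0×143.0³)/12 = 7.143×10^7 mm⁴
I = 7.143×10^7 mm⁴ = 7.143×10^-5 m⁴
Effective length L_e = K·L = 1 × 7.79 = 7.790 m
P_cr = π²EI / L_e² = π² × 118×10⁹ × 7.143×10^-5 / 7.790² = 1.371×10^6 N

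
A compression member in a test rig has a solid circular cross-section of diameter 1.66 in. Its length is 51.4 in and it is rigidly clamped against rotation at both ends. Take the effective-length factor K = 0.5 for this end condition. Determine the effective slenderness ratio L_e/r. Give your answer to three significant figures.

λ ≈ 61.9

For a solid circle r = d/4 = 1.66/4 = 0.4150 in
L_e = K·L = 0.5 × 51.4 = 25.70 in
λ = L_e / r_min = 25.700 / 0.4150 = 61.9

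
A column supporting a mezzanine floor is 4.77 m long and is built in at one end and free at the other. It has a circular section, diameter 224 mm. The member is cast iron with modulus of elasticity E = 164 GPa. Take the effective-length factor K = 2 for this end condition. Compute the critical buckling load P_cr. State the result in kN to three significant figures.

I = πd⁴/64 = π×224⁴/64 = 1.236×10^8 mm⁴
I = 1.236×10^8 mm⁴ = 1.236×10^-4 m⁴
Effective length L_e = K·L = 2 × 4.77 = 9.540 m
P_cr = π²EI / L_e² = π² × 164×10⁹ × 1.236×10^-4 / 9.540² = 2.198×10^6 N

P_cr ≈ 2200 kN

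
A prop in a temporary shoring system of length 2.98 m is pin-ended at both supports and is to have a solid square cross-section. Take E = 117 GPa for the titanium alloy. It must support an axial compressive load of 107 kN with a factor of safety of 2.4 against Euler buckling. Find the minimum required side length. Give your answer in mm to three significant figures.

a ≈ 69.8 mm

Required P_cr = n·P = 2.4 × 107 = 256.8 kN
L_e = K·L = 1 × 2.98 = 2.980 m
Required I = P_cr·L_e²/(π²E) = 2.568×10^5 × 2.980² / (π² × 1.17×10^11) = 1.975×10^-6 m⁴
I_req = 1.975×10^6 mm⁴
Solid square: I = a⁴/12  ⇒  a = (12I)^(1/4) = (12×1.975×10^6)^(1/4) = 69.8 mm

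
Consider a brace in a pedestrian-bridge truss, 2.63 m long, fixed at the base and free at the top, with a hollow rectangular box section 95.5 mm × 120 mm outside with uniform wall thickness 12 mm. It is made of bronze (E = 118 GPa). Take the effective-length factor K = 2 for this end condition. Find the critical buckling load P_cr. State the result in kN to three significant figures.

Inner dimensions: h_i = 120 − 2×12 = 96.00 mm, b_i = 95.5 − 2×12 = 71.50 mm
Weak-axis I_min = (h_o·b_o³ − h_i·b_i³)/12 with b_o = 95.5, b_i = 71.50 mm (shorter outer/inner sides).
I_min = (120×95.5³ − 96.00×71.50³)/12 = 5.786×10^6 mm⁴
I = 5.786×10^6 mm⁴ = 5.786×10^-6 m⁴
Effective length L_e = K·L = 2 × 2.63 = 5.260 m
P_cr = π²EI / L_e² = π² × 118×10⁹ × 5.786×10^-6 / 5.260² = 2.435×10^5 N

P_cr ≈ 244 kN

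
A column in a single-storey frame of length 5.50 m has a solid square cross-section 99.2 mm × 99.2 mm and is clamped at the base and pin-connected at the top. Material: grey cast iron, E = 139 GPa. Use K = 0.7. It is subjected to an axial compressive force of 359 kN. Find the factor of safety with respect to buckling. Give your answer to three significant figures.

I = a⁴/12 = 99.2⁴/12 = 8.070×10^6 mm⁴
I = 8.070×10^6 mm⁴ = 8.070×10^-6 m⁴
Effective length L_e = K·L = 0.7 × 5.50 = 3.850 m
P_cr = π²EI / L_e² = π² × 139×10⁹ × 8.070×10^-6 / 3.850² = 7.469×10^5 N
Factor of safety n = P_cr / P = 746.89 / 359 = 2.08

n ≈ 2.08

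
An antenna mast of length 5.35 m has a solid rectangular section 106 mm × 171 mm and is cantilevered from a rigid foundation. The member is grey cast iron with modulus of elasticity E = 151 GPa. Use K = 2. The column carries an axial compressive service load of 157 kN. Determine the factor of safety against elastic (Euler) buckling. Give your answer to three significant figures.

Buckling occurs about the weak axis: I_min = h·b³/12 with b = 106 mm (the shorter side).
I_min = 171×106³/12 = 1.697×10^7 mm⁴
I = 1.697×10^7 mm⁴ = 1.697×10^-5 m⁴
Effective length L_e = K·L = 2 × 5.35 = 10.70 m
P_cr = π²EI / L_e² = π² × 151×10⁹ × 1.697×10^-5 / 10.70² = 2.209×10^5 N
Factor of safety n = P_cr / P = 220.92 / 157 = 1.41

n ≈ 1.41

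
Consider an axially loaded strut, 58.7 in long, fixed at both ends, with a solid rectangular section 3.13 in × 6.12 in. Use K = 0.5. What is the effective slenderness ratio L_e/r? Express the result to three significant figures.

λ ≈ 32.5

Buckling occurs about the weak axis: I_min = h·b³/12 with b = 3.13 in (the shorter side).
I_min = 6.12×3.13³/12 = 15.64 in⁴
A = 19.16 in²;  r_min = √(I/A) = √(15.64/19.16) = 0.9036 in
L_e = K·L = 0.5 × 58.7 = 29.35 in
λ = L_e / r_min = 29.350 / 0.9036 = 32.5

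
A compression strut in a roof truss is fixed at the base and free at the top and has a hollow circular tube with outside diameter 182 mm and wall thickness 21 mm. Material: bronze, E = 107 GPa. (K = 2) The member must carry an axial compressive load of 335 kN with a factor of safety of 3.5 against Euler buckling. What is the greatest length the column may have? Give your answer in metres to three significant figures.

L_max ≈ 2.81 m

Inner diameter d_i = 182 − 2×21 = 140.0 mm
I = π(d_o⁴ − d_i⁴)/64 = π(182⁴ − 140.0⁴)/64 = 3.500×10^7 mm⁴
I = 3.500×10^-5 m⁴
Required critical load P_cr = n·P = 3.5 × 335 = 1172 kN = 1.173×10^6 N
From P_cr = π²EI/(K·L)²:  L = (1/K)·√(π²EI/P_cr) = (1/2)·√(π²×1.07×10^11×3.500×10^-5/1.173×10^6)
L = 2.81 m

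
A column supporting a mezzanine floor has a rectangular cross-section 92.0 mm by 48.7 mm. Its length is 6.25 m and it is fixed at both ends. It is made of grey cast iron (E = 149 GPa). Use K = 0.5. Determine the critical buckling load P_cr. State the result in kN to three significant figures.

P_cr ≈ 133 kN

Buckling occurs about the weak axis: I_min = h·b³/12 with b = 48.7 mm (the shorter side).
I_min = 92.0×48.7³/12 = 8.855×10^5 mm⁴
I = 8.855×10^5 mm⁴ = 8.855×10^-7 m⁴
Effective length L_e = K·L = 0.5 × 6.25 = 3.125 m
P_cr = π²EI / L_e² = π² × 149×10⁹ × 8.855×10^-7 / 3.125² = 1.333×10^5 N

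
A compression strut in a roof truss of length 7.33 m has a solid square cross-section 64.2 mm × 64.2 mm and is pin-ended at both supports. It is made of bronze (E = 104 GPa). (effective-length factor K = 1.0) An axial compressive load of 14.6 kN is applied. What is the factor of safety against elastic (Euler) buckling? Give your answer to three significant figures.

I = a⁴/12 = 64.2⁴/12 = 1.416×10^6 mm⁴
I = 1.416×10^6 mm⁴ = 1.416×10^-6 m⁴
Effective length L_e = K·L = 1 × 7.33 = 7.330 m
P_cr = π²EI / L_e² = π² × 104×10⁹ × 1.416×10^-6 / 7.330² = 2.704×10^4 N
Factor of safety n = P_cr / P = 27.045 / 14.6 = 1.85

n ≈ 1.85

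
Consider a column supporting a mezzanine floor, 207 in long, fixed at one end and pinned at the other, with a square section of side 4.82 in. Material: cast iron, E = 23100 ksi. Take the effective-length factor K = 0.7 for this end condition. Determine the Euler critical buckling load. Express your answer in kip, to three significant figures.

I = a⁴/12 = 4.82⁴/12 = 44.98 in⁴
Effective length L_e = K·L = 0.7 × 207 = 144.9 in
P_cr = π²EI / L_e² = π² × 23100×10³ × 44.98 / 144.9² = 4.884×10^5 lb

P_cr ≈ 488 kip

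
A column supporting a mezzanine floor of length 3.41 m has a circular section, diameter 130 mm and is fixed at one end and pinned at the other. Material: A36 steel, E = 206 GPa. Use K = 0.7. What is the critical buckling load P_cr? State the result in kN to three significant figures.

I = πd⁴/64 = π×130⁴/64 = 1.402×10^7 mm⁴
I = 1.402×10^7 mm⁴ = 1.402×10^-5 m⁴
Effective length L_e = K·L = 0.7 × 3.41 = 2.387 m
P_cr = π²EI / L_e² = π² × 206×10⁹ × 1.402×10^-5 / 2.387² = 5.003×10^6 N

P_cr ≈ 5000 kN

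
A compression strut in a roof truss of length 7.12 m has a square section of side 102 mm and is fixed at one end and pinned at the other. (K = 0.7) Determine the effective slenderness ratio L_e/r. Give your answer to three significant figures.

λ ≈ 169

I = a⁴/12 = 102⁴/12 = 9.020×10^6 mm⁴
A = 1.040×10^4 mm²;  r_min = √(I/A) = √(9.020×10^6/1.040×10^4) = 29.44 mm
L_e = K·L = 0.7 × 7.12 m = 4.984 m = 4984.0 mm
λ = L_e / r_min = 4984.0 / 29.44 = 169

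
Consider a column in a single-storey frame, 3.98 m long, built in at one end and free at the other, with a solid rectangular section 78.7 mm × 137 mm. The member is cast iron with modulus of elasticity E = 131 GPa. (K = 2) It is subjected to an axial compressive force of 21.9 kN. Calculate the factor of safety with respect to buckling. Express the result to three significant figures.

Buckling occurs about the weak axis: I_min = h·b³/12 with b = 78.7 mm (the shorter side).
I_min = 137×78.7³/12 = 5.565×10^6 mm⁴
I = 5.565×10^6 mm⁴ = 5.565×10^-6 m⁴
Effective length L_e = K·L = 2 × 3.98 = 7.960 m
P_cr = π²EI / L_e² = π² × 131×10⁹ × 5.565×10^-6 / 7.960² = 1.136×10^5 N
Factor of safety n = P_cr / P = 113.56 / 21.9 = 5.19

n ≈ 5.19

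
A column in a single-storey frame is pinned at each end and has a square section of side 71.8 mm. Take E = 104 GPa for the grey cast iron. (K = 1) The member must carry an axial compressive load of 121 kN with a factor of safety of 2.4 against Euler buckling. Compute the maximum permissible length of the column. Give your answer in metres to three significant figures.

L_max ≈ 2.80 m

I = a⁴/12 = 71.8⁴/12 = 2.215×10^6 mm⁴
I = 2.215×10^-6 m⁴
Required critical load P_cr = n·P = 2.4 × 121 = 290.4 kN = 2.904×10^5 N
From P_cr = π²EI/(K·L)²:  L = (1/K)·√(π²EI/P_cr) = (1/1)·√(π²×1.04×10^11×2.215×10^-6/2.904×10^5)
L = 2.80 m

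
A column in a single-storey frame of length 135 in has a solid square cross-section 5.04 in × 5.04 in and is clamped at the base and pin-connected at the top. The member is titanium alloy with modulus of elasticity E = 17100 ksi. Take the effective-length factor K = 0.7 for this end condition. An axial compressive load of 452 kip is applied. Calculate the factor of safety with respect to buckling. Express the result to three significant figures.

I = a⁴/12 = 5.04⁴/12 = 53.77 in⁴
Effective length L_e = K·L = 0.7 × 135 = 94.50 in
P_cr = π²EI / L_e² = π² × 17100×10³ × 53.77 / 94.50² = 1.016×10^6 lb
Factor of safety n = P_cr / P = 1016.2 / 452 = 2.25

n ≈ 2.25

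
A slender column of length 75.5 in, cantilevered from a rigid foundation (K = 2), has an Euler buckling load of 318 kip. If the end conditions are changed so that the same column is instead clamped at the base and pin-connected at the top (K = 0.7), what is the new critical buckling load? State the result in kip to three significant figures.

P_cr ≈ 2600 kip

P_cr ∝ 1/K², so P_cr,new = P_cr,old × (K_old/K_new)² = 318 × (2/0.7)²
= 318 × 8.163 = 2600 kip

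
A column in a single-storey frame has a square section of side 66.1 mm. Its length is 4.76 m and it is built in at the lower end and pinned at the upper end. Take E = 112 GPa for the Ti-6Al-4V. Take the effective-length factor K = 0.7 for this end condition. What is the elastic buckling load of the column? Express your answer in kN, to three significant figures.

I = a⁴/12 = 66.1⁴/12 = 1.591×10^6 mm⁴
I = 1.591×10^6 mm⁴ = 1.591×10^-6 m⁴
Effective length L_e = K·L = 0.7 × 4.76 = 3.332 m
P_cr = π²EI / L_e² = π² × 112×10⁹ × 1.591×10^-6 / 3.332² = 1.584×10^5 N

P_cr ≈ 158 kN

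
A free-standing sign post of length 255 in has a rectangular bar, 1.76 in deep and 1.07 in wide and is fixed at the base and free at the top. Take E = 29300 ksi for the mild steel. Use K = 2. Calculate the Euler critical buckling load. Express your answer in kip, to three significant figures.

Buckling occurs about the weak axis: I_min = h·b³/12 with b = 1.07 in (the shorter side).
I_min = 1.76×1.07³/12 = 0.1797 in⁴
Effective length L_e = K·L = 2 × 255 = 510.0 in
P_cr = π²EI / L_e² = π² × 29300×10³ × 0.1797 / 510.0² = 199.8 lb

P_cr ≈ 0.200 kip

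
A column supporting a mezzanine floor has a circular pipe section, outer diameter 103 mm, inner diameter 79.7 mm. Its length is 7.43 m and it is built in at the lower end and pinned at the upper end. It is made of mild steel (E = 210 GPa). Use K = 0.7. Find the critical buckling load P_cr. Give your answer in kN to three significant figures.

d_o = 103 mm, d_i = 79.7 mm
I = π(d_o⁴ − d_i⁴)/64 = π(103⁴ − 79.70⁴)/64 = 3.544×10^6 mm⁴
I = 3.544×10^6 mm⁴ = 3.544×10^-6 m⁴
Effective length L_e = K·L = 0.7 × 7.43 = 5.201 m
P_cr = π²EI / L_e² = π² × 210×10⁹ × 3.544×10^-6 / 5.201² = 2.716×10^5 N

P_cr ≈ 272 kN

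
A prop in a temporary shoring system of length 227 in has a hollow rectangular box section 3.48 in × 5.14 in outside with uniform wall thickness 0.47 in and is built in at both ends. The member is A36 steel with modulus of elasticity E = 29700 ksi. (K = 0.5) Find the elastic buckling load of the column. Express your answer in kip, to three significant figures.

P_cr ≈ 280 kip

Inner dimensions: h_i = 5.14 − 2×0.47 = 4.200 in, b_i = 3.48 − 2×0.47 = 2.540 in
Weak-axis I_min = (h_o·b_o³ − h_i·b_i³)/12 with b_o = 3.48, b_i = 2.540 in (shorter outer/inner sides).
I_min = (5.14×3.48³ − 4.200×2.540³)/12 = 12.32 in⁴
Effective length L_e = K·L = 0.5 × 227 = 113.5 in
P_cr = π²EI / L_e² = π² × 29700×10³ × 12.32 / 113.5² = 2.802×10^5 lb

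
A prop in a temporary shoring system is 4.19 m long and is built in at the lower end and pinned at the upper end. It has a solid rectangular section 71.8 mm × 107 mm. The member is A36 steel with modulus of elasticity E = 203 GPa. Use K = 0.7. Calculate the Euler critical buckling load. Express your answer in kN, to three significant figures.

P_cr ≈ 769 kN

Buckling occurs about the weak axis: I_min = h·b³/12 with b = 71.8 mm (the shorter side).
I_min = 107×71.8³/12 = 3.300×10^6 mm⁴
I = 3.300×10^6 mm⁴ = 3.300×10^-6 m⁴
Effective length L_e = K·L = 0.7 × 4.19 = 2.933 m
P_cr = π²EI / L_e² = π² × 203×10⁹ × 3.300×10^-6 / 2.933² = 7.687×10^5 N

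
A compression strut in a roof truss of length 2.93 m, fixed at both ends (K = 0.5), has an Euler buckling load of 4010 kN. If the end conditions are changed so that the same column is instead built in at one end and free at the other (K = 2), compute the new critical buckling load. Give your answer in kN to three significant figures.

P_cr ∝ 1/K², so P_cr,new = P_cr,old × (K_old/K_new)² = 4010 × (0.5/2)²
= 4010 × 0.06250 = 251 kN

P_cr ≈ 251 kN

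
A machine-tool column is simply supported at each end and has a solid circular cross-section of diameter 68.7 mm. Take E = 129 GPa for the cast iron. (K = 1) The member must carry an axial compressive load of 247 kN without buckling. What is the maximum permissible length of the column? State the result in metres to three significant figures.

I = πd⁴/64 = π×68.7⁴/64 = 1.093×10^6 mm⁴
I = 1.093×10^-6 m⁴
At the buckling limit P_cr = P = 2.470×10^5 N
From P_cr = π²EI/(K·L)²:  L = (1/K)·√(π²EI/P_cr) = (1/1)·√(π²×1.29×10^11×1.093×10^-6/2.470×10^5)
L = 2.37 m

L_max ≈ 2.37 m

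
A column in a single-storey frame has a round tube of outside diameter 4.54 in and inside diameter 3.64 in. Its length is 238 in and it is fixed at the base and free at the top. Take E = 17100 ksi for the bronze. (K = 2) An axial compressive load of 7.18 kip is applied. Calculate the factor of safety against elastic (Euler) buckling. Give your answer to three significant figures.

n ≈ 1.27

d_o = 4.54 in, d_i = 3.64 in
I = π(d_o⁴ − d_i⁴)/64 = π(4.54⁴ − 3.640⁴)/64 = 12.24 in⁴
Effective length L_e = K·L = 2 × 238 = 476.0 in
P_cr = π²EI / L_e² = π² × 17100×10³ × 12.24 / 476.0² = 9.115×10^3 lb
Factor of safety n = P_cr / P = 9.1149 / 7.18 = 1.27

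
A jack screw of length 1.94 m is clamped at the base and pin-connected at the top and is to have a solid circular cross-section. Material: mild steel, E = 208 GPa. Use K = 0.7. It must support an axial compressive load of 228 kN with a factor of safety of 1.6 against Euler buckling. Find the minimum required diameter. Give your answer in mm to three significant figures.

d ≈ 50.8 mm

Required P_cr = n·P = 1.6 × 228 = 364.8 kN
L_e = K·L = 0.7 × 1.94 = 1.358 m
Required I = P_cr·L_e²/(π²E) = 3.648×10^5 × 1.358² / (π² × 2.08×10^11) = 3.277×10^-7 m⁴
I_req = 3.277×10^5 mm⁴
Solid circle: I = πd⁴/64  ⇒  d = (64I/π)^(1/4) = (64×3.277×10^5/π)^(1/4) = 50.8 mm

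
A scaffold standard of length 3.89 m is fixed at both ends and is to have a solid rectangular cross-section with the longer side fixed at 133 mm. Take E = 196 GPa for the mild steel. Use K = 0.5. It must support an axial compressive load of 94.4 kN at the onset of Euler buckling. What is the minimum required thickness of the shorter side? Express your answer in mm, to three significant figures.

L_e = K·L = 0.5 × 3.89 = 1.945 m
Required I = P_cr·L_e²/(π²E) = 9.440×10^4 × 1.945² / (π² × 1.96×10^11) = 1.846×10^-7 m⁴
I_req = 1.846×10^5 mm⁴
Rectangle, weak axis: I_min = h·b³/12 with h = 133 mm fixed  ⇒  b = (12I/h)^(1/3) = 25.5 mm

b ≈ 25.5 mm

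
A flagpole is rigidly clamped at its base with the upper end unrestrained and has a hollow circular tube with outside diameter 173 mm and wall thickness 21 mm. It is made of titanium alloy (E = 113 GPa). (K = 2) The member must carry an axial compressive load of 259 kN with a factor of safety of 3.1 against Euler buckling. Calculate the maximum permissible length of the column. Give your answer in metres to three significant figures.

Inner diameter d_i = 173 − 2×21 = 131.0 mm
I = π(d_o⁴ − d_i⁴)/64 = π(173⁴ − 131.0⁴)/64 = 2.951×10^7 mm⁴
I = 2.951×10^-5 m⁴
Required critical load P_cr = n·P = 3.1 × 259 = 802.9 kN = 8.029×10^5 N
From P_cr = π²EI/(K·L)²:  L = (1/K)·√(π²EI/P_cr) = (1/2)·√(π²×1.13×10^11×2.951×10^-5/8.029×10^5)
L = 3.20 m

L_max ≈ 3.20 m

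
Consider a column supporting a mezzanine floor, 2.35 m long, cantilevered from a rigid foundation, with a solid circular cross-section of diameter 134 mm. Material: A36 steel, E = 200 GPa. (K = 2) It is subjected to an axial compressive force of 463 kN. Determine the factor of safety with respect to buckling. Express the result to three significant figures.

I = πd⁴/64 = π×134⁴/64 = 1.583×10^7 mm⁴
I = 1.583×10^7 mm⁴ = 1.583×10^-5 m⁴
Effective length L_e = K·L = 2 × 2.35 = 4.700 m
P_cr = π²EI / L_e² = π² × 200×10⁹ × 1.583×10^-5 / 4.700² = 1.414×10^6 N
Factor of safety n = P_cr / P = 1414.2 / 463 = 3.05

n ≈ 3.05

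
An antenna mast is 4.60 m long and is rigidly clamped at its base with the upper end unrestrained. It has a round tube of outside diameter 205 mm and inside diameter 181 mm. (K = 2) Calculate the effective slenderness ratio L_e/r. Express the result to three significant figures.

d_o = 205 mm, d_i = 181 mm
I = π(d_o⁴ − d_i⁴)/64 = π(205⁴ − 181.0⁴)/64 = 3.401×10^7 mm⁴
A = 7.276×10^3 mm²;  r_min = √(I/A) = √(3.401×10^7/7.276×10^3) = 68.37 mm
L_e = K·L = 2 × 4.60 m = 9.200 m = 9200.0 mm
λ = L_e / r_min = 9200.0 / 68.37 = 135

λ ≈ 135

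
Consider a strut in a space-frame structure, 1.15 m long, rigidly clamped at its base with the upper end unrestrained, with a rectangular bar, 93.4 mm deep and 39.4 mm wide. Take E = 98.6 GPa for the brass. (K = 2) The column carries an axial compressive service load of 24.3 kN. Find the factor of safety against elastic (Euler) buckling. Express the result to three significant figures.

Buckling occurs about the weak axis: I_min = h·b³/12 with b = 39.4 mm (the shorter side).
I_min = 93.4×39.4³/12 = 4.761×10^5 mm⁴
I = 4.761×10^5 mm⁴ = 4.761×10^-7 m⁴
Effective length L_e = K·L = 2 × 1.15 = 2.300 m
P_cr = π²EI / L_e² = π² × 98.6×10⁹ × 4.761×10^-7 / 2.300² = 8.757×10^4 N
Factor of safety n = P_cr / P = 87.574 / 24.3 = 3.60

n ≈ 3.60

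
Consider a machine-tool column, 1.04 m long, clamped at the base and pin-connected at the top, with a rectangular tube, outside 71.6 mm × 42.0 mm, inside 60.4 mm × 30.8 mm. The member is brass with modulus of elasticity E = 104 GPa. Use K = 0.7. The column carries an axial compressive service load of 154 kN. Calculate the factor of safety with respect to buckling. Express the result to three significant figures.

Weak-axis I_min = (h_o·b_o³ − h_i·b_i³)/12 with b_o = 42.0, b_i = 30.80 mm (shorter outer/inner sides).
I_min = (71.6×42.0³ − 60.40×30.80³)/12 = 2.950×10^5 mm⁴
I = 2.950×10^5 mm⁴ = 2.950×10^-7 m⁴
Effective length L_e = K·L = 0.7 × 1.04 = 0.7280 m
P_cr = π²EI / L_e² = π² × 104×10⁹ × 2.950×10^-7 / 0.7280² = 5.713×10^5 N
Factor of safety n = P_cr / P = 571.33 / 154 = 3.71

n ≈ 3.71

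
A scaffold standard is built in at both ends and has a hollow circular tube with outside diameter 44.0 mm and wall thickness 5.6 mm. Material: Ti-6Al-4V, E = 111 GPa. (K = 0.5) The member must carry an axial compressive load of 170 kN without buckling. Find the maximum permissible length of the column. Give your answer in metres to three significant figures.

L_max ≈ 1.81 m

Inner diameter d_i = 44.0 − 2×5.6 = 32.80 mm
I = π(d_o⁴ − d_i⁴)/64 = π(44.0⁴ − 32.80⁴)/64 = 1.272×10^5 mm⁴
I = 1.272×10^-7 m⁴
At the buckling limit P_cr = P = 1.700×10^5 N
From P_cr = π²EI/(K·L)²:  L = (1/K)·√(π²EI/P_cr) = (1/0.5)·√(π²×1.11×10^11×1.272×10^-7/1.700×10^5)
L = 1.81 m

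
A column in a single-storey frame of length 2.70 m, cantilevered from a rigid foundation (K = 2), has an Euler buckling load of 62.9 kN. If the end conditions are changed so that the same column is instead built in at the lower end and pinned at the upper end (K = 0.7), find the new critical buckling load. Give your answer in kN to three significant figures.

P_cr ∝ 1/K², so P_cr,new = P_cr,old × (K_old/K_new)² = 62.9 × (2/0.7)²
= 62.9 × 8.163 = 513 kN

P_cr ≈ 513 kN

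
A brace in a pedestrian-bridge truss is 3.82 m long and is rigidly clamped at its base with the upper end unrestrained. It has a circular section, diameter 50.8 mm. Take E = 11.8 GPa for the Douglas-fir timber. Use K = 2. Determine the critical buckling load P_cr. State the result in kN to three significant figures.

I = πd⁴/64 = π×50.8⁴/64 = 3.269×10^5 mm⁴
I = 3.269×10^5 mm⁴ = 3.269×10^-7 m⁴
Effective length L_e = K·L = 2 × 3.82 = 7.640 m
P_cr = π²EI / L_e² = π² × 11.8×10⁹ × 3.269×10^-7 / 7.640² = 652.3 N

P_cr ≈ 0.652 kN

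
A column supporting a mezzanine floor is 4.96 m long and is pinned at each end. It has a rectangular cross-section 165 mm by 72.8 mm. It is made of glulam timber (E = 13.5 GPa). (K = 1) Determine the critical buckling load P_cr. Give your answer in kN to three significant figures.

Buckling occurs about the weak axis: I_min = h·b³/12 with b = 72.8 mm (the shorter side).
I_min = 165×72.8³/12 = 5.305×10^6 mm⁴
I = 5.305×10^6 mm⁴ = 5.305×10^-6 m⁴
Effective length L_e = K·L = 1 × 4.96 = 4.960 m
P_cr = π²EI / L_e² = π² × 13.5×10⁹ × 5.305×10^-6 / 4.960² = 2.873×10^4 N

P_cr ≈ 28.7 kN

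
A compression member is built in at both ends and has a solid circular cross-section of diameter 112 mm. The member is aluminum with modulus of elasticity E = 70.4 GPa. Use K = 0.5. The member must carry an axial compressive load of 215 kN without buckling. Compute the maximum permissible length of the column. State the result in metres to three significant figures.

L_max ≈ 9.99 m

I = πd⁴/64 = π×112⁴/64 = 7.724×10^6 mm⁴
I = 7.724×10^-6 m⁴
At the buckling limit P_cr = P = 2.150×10^5 N
From P_cr = π²EI/(K·L)²:  L = (1/K)·√(π²EI/P_cr) = (1/0.5)·√(π²×7.04×10^10×7.724×10^-6/2.150×10^5)
L = 9.99 m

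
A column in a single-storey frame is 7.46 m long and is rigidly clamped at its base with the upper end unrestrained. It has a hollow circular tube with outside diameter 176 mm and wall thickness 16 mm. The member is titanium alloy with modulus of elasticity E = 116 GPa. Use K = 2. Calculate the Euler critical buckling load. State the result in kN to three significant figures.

P_cr ≈ 134 kN

Inner diameter d_i = 176 − 2×16 = 144.0 mm
I = π(d_o⁴ − d_i⁴)/64 = π(176⁴ − 144.0⁴)/64 = 2.599×10^7 mm⁴
I = 2.599×10^7 mm⁴ = 2.599×10^-5 m⁴
Effective length L_e = K·L = 2 × 7.46 = 14.92 m
P_cr = π²EI / L_e² = π² × 116×10⁹ × 2.599×10^-5 / 14.92² = 1.337×10^5 N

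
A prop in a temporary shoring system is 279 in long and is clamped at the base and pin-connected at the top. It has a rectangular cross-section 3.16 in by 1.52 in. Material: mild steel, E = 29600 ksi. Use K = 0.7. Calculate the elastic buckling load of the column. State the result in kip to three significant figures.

Buckling occurs about the weak axis: I_min = h·b³/12 with b = 1.52 in (the shorter side).
I_min = 3.16×1.52³/12 = 0.9248 in⁴
Effective length L_e = K·L = 0.7 × 279 = 195.3 in
P_cr = π²EI / L_e² = π² × 29600×10³ × 0.9248 / 195.3² = 7.083×10^3 lb

P_cr ≈ 7.08 kip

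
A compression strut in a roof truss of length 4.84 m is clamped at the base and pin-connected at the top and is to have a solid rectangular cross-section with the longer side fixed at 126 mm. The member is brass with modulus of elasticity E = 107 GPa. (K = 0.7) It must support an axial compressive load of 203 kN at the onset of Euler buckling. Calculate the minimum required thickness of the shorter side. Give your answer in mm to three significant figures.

L_e = K·L = 0.7 × 4.84 = 3.388 m
Required I = P_cr·L_e²/(π²E) = 2.030×10^5 × 3.388² / (π² × 1.07×10^11) = 2.206×10^-6 m⁴
I_req = 2.206×10^6 mm⁴
Rectangle, weak axis: I_min = h·b³/12 with h = 126 mm fixed  ⇒  b = (12I/h)^(1/3) = 59.5 mm

b ≈ 59.5 mm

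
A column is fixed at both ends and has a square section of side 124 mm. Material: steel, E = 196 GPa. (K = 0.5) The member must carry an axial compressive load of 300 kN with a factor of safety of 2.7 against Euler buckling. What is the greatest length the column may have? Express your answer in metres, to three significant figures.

I = a⁴/12 = 124⁴/12 = 1.970×10^7 mm⁴
I = 1.970×10^-5 m⁴
Required critical load P_cr = n·P = 2.7 × 300 = 810.0 kN = 8.100×10^5 N
From P_cr = π²EI/(K·L)²:  L = (1/K)·√(π²EI/P_cr) = (1/0.5)·√(π²×1.96×10^11×1.970×10^-5/8.100×10^5)
L = 13.7 m

L_max ≈ 13.7 m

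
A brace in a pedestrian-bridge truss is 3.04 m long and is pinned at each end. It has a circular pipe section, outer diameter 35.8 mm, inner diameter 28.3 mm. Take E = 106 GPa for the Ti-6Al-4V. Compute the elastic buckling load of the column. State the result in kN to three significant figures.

d_o = 35.8 mm, d_i = 28.3 mm
I = π(d_o⁴ − d_i⁴)/64 = π(35.8⁴ − 28.30⁴)/64 = 4.915×10^4 mm⁴
I = 4.915×10^4 mm⁴ = 4.915×10^-8 m⁴
Effective length L_e = K·L = 1 × 3.04 = 3.040 m
P_cr = π²EI / L_e² = π² × 106×10⁹ × 4.915×10^-8 / 3.040² = 5.563×10^3 N

P_cr ≈ 5.56 kN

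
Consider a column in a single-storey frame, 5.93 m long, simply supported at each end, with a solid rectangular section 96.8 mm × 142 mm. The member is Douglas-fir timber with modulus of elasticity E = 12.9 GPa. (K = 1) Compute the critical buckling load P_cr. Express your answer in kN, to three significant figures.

Buckling occurs about the weak axis: I_min = h·b³/12 with b = 96.8 mm (the shorter side).
I_min = 142×96.8³/12 = 1.073×10^7 mm⁴
I = 1.073×10^7 mm⁴ = 1.073×10^-5 m⁴
Effective length L_e = K·L = 1 × 5.93 = 5.930 m
P_cr = π²EI / L_e² = π² × 12.9×10⁹ × 1.073×10^-5 / 5.930² = 3.886×10^4 N

P_cr ≈ 38.9 kN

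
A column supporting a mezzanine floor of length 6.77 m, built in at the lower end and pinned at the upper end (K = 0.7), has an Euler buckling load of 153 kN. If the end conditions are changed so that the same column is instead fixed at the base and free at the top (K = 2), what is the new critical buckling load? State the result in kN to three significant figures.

P_cr ≈ 18.7 kN

P_cr ∝ 1/K², so P_cr,new = P_cr,old × (K_old/K_new)² = 153 × (0.7/2)²
= 153 × 0.1225 = 18.7 kN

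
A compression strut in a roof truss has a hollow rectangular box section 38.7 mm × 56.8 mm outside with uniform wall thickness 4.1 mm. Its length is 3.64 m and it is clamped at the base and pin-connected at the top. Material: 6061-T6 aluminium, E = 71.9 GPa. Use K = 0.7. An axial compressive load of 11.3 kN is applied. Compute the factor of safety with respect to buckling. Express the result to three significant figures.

n ≈ 1.54

Inner dimensions: h_i = 56.8 − 2×4.1 = 48.60 mm, b_i = 38.7 − 2×4.1 = 30.50 mm
Weak-axis I_min = (h_o·b_o³ − h_i·b_i³)/12 with b_o = 38.7, b_i = 30.50 mm (shorter outer/inner sides).
I_min = (56.8×38.7³ − 48.60×30.50³)/12 = 1.594×10^5 mm⁴
I = 1.594×10^5 mm⁴ = 1.594×10^-7 m⁴
Effective length L_e = K·L = 0.7 × 3.64 = 2.548 m
P_cr = π²EI / L_e² = π² × 71.9×10⁹ × 1.594×10^-7 / 2.548² = 1.743×10^4 N
Factor of safety n = P_cr / P = 17.427 / 11.3 = 1.54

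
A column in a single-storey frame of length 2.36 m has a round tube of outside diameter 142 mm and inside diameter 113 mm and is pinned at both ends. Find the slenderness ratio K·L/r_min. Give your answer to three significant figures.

λ ≈ 52.0

d_o = 142 mm, d_i = 113 mm
I = π(d_o⁴ − d_i⁴)/64 = π(142⁴ − 113.0⁴)/64 = 1.195×10^7 mm⁴
A = 5.808×10^3 mm²;  r_min = √(I/A) = √(1.195×10^7/5.808×10^3) = 45.37 mm
L_e = K·L = 1 × 2.36 m = 2.360 m = 2360.0 mm
λ = L_e / r_min = 2360.0 / 45.37 = 52.0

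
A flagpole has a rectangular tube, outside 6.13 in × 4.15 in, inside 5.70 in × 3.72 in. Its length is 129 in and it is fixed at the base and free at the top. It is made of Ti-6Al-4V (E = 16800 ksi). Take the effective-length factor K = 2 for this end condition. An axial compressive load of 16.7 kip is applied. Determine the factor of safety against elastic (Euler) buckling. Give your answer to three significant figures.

Weak-axis I_min = (h_o·b_o³ − h_i·b_i³)/12 with b_o = 4.15, b_i = 3.720 in (shorter outer/inner sides).
I_min = (6.13×4.15³ − 5.700×3.720³)/12 = 12.06 in⁴
Effective length L_e = K·L = 2 × 129 = 258.0 in
P_cr = π²EI / L_e² = π² × 16800×10³ × 12.06 / 258.0² = 3.004×10^4 lb
Factor of safety n = P_cr / P = 30.038 / 16.7 = 1.80

n ≈ 1.80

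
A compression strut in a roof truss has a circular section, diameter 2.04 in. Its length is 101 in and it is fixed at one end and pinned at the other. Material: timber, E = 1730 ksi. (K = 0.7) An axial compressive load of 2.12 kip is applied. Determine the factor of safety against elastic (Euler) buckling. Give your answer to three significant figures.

I = πd⁴/64 = π×2.04⁴/64 = 0.8501 in⁴
Effective length L_e = K·L = 0.7 × 101 = 70.70 in
P_cr = π²EI / L_e² = π² × 1730×10³ × 0.8501 / 70.70² = 2.904×10^3 lb
Factor of safety n = P_cr / P = 2.9040 / 2.12 = 1.37

n ≈ 1.37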